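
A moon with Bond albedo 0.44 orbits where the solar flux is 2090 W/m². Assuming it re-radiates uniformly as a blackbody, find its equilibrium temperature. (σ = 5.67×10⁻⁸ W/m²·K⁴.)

T ≈ 268 K

Power absorbed = (1−a)S·πR²; power emitted = 4πR²σT⁴. Equating and cancelling πR²:
T = ((1−a)S / 4σ)^(1/4) = (1170 / (4 × 5.67×10⁻⁸))^(1/4) = (5.16×10^9)^(1/4).
T = 268 K.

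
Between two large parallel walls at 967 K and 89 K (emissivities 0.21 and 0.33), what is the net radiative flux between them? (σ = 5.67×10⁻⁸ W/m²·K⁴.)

For two large parallel gray plates, q = σ(T₁⁴ − T₂⁴) / (1/ε₁ + 1/ε₂ − 1).
1/ε₁ + 1/ε₂ − 1 = 1/0.21 + 1/0.33 − 1 = 6.792.
T₁⁴ − T₂⁴ = 8.74×10^11 − 6.27×10^7 = 8.74×10^11 K⁴.
q = 5.67×10⁻⁸ × 8.74×10^11 / 6.792 = 7300 W/m².

q ≈ 7300 W/m²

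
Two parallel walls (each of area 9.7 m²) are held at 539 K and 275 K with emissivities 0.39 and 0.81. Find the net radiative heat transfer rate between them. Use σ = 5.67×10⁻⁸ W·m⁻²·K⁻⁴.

For two large parallel gray plates, q = σ(T₁⁴ − T₂⁴) / (1/ε₁ + 1/ε₂ − 1).
1/ε₁ + 1/ε₂ − 1 = 1/0.39 + 1/0.81 − 1 = 2.799.
T₁⁴ − T₂⁴ = 8.44×10^10 − 5.72×10^9 = 7.87×10^10 K⁴.
q = 5.67×10⁻⁸ × 7.87×10^10 / 2.799 = 1590 W/m².
Q = q·A = 1590 × 9.7 = 15500 W.

Q ≈ 15500 W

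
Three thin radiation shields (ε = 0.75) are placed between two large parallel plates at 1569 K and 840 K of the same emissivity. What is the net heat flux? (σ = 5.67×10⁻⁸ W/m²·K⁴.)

Each of the 4 gaps contributes resistance (2/ε − 1) = 2/0.75 − 1 = 1.667; total = 6.667.
q = σ(T₁⁴ − T₂⁴) / 6.667 = 5.67×10⁻⁸ × 5.56×10^12 / 6.667 = 47300 W/m².

q ≈ 47300 W/m²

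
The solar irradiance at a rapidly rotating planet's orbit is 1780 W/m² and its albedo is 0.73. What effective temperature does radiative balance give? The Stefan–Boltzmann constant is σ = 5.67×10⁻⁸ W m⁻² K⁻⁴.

Power absorbed = (1−a)S·πR²; power emitted = 4πR²σT⁴. Equating and cancelling πR²:
T = ((1−a)S / 4σ)^(1/4) = (481 / (4 × 5.67×10⁻⁸))^(1/4) = (2.12×10^9)^(1/4).
T = 215 K.

T ≈ 215 K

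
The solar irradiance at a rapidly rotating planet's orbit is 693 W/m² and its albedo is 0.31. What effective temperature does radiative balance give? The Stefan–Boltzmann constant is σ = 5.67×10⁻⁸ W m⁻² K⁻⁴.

Power absorbed = (1−a)S·πR²; power emitted = 4πR²σT⁴. Equating and cancelling πR²:
T = ((1−a)S / 4σ)^(1/4) = (478 / (4 × 5.67×10⁻⁸))^(1/4) = (2.11×10^9)^(1/4).
T = 214 K.

T ≈ 214 K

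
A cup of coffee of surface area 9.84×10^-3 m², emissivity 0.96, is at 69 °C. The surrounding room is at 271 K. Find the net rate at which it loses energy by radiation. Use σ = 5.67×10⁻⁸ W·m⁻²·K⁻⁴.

Q ≈ 4.44 W

Convert: 69 °C = 342 K.
Q = εσA(T⁴ − T_s⁴). T⁴ − T_s⁴ = (342)⁴ − (271)⁴ = 1.37×10^10 − 5.39×10^9 = 8.29×10^9 K⁴.
Q = 0.96 × 5.67×10⁻⁸ × 9.84×10^-3 × 8.29×10^9 = 4.44 W.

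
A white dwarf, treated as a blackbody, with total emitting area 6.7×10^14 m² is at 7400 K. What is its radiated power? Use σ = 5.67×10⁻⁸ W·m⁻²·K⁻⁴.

P ≈ 1.14×10^23 W

P = σAT⁴ = 5.67×10⁻⁸ × 6.70×10^14 × (7400)⁴ = 5.67×10⁻⁸ × 6.70×10^14 × 3.00×10^15.
P = 1.14×10^23 W.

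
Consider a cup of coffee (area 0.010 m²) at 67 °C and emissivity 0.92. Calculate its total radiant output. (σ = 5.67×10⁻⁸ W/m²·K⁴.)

67 °C = 340 K.
P = εσAT⁴ = 0.92 × 5.67×10⁻⁸ × 0.0100 × (340)⁴ = 0.92 × 5.67×10⁻⁸ × 0.0100 × 1.34×10^10.
P = 6.97 W.

P ≈ 6.97 W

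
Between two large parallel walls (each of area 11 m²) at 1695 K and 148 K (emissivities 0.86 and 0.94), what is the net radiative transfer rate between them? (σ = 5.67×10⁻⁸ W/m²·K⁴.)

Q ≈ 4.20×10^6 W

For two large parallel gray plates, q = σ(T₁⁴ − T₂⁴) / (1/ε₁ + 1/ε₂ − 1).
1/ε₁ + 1/ε₂ − 1 = 1/0.86 + 1/0.94 − 1 = 1.227.
T₁⁴ − T₂⁴ = 8.25×10^12 − 4.80×10^8 = 8.25×10^12 K⁴.
q = 5.67×10⁻⁸ × 8.25×10^12 / 1.227 = 3.82×10^5 W/m².
Q = q·A = 3.82×10^5 × 11 = 4.20×10^6 W.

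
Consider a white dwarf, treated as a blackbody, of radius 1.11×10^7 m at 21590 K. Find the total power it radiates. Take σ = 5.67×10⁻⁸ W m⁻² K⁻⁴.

P ≈ 1.91×10^25 W

A = 4πr² = 4π × (1.11×10^7)² = 1.55×10^15 m².
P = σAT⁴ = 5.67×10⁻⁸ × 1.55×10^15 × (21590)⁴ = 5.67×10⁻⁸ × 1.55×10^15 × 2.17×10^17.
P = 1.91×10^25 W.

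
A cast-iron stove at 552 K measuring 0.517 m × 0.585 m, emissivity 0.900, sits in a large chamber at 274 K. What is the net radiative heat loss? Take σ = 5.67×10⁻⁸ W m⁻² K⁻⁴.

A = 0.517 × 0.585 = 0.302 m².
Q = εσA(T⁴ − T_s⁴). T⁴ − T_s⁴ = (552)⁴ − (274)⁴ = 9.28×10^10 − 5.64×10^9 = 8.72×10^10 K⁴.
Q = 0.900 × 5.67×10⁻⁸ × 0.302 × 8.72×10^10 = 1350 W.

Q ≈ 1350 W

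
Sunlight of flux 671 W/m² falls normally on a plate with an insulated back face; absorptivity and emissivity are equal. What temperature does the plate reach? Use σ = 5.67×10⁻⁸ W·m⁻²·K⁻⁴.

Absorbed flux αS = emitted flux εσT⁴ (one radiating face); with α = ε, T = (S/σ)^(1/4).
T = (671 / 5.67×10⁻⁸)^(1/4) = (1.18×10^10)^(1/4).
T = 330 K.

T ≈ 330 K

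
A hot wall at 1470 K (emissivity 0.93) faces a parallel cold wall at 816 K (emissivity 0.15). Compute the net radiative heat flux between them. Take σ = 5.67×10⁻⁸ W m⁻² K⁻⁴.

For two large parallel gray plates, q = σ(T₁⁴ − T₂⁴) / (1/ε₁ + 1/ε₂ − 1).
1/ε₁ + 1/ε₂ − 1 = 1/0.93 + 1/0.15 − 1 = 6.742.
T₁⁴ − T₂⁴ = 4.67×10^12 − 4.43×10^11 = 4.23×10^12 K⁴.
q = 5.67×10⁻⁸ × 4.23×10^12 / 6.742 = 35500 W/m².

q ≈ 35500 W/m²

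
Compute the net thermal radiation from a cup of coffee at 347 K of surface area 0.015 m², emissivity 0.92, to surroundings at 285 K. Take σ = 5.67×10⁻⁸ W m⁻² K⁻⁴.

Q ≈ 6.18 W

Q = εσA(T⁴ − T_s⁴). T⁴ − T_s⁴ = (347)⁴ − (285)⁴ = 1.45×10^10 − 6.60×10^9 = 7.90×10^9 K⁴.
Q = 0.92 × 5.67×10⁻⁸ × 0.0150 × 7.90×10^9 = 6.18 W.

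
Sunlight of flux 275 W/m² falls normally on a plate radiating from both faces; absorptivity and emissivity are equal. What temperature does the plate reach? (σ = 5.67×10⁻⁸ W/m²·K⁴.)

T ≈ 222 K

Absorbed flux αS = emitted flux 2εσT⁴ per unit area; with α = ε this gives T = (S/2σ)^(1/4).
T = (275 / (2 × 5.67×10⁻⁸))^(1/4) = (2.43×10^9)^(1/4).
T = 222 K.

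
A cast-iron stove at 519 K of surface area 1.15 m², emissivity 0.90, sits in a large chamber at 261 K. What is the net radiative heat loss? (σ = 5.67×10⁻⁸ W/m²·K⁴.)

Q = εσA(T⁴ − T_s⁴). T⁴ − T_s⁴ = (519)⁴ − (261)⁴ = 7.26×10^10 − 4.64×10^9 = 6.79×10^10 K⁴.
Q = 0.90 × 5.67×10⁻⁸ × 1.15 × 6.79×10^10 = 3990 W.

Q ≈ 3990 W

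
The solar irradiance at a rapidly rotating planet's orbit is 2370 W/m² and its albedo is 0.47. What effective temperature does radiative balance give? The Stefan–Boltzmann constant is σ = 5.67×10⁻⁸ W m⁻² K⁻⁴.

Power absorbed = (1−a)S·πR²; power emitted = 4πR²σT⁴. Equating and cancelling πR²:
T = ((1−a)S / 4σ)^(1/4) = (1260 / (4 × 5.67×10⁻⁸))^(1/4) = (5.54×10^9)^(1/4).
T = 273 K.

T ≈ 273 K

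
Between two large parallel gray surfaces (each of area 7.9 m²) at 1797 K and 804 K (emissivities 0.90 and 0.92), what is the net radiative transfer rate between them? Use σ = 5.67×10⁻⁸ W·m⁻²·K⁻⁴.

For two large parallel gray plates, q = σ(T₁⁴ − T₂⁴) / (1/ε₁ + 1/ε₂ − 1).
1/ε₁ + 1/ε₂ − 1 = 1/0.90 + 1/0.92 − 1 = 1.198.
T₁⁴ − T₂⁴ = 1.04×10^13 − 4.18×10^11 = 1.00×10^13 K⁴.
q = 5.67×10⁻⁸ × 1.00×10^13 / 1.198 = 4.74×10^5 W/m².
Q = q·A = 4.74×10^5 × 7.9 = 3.74×10^6 W.

Q ≈ 3.74×10^6 W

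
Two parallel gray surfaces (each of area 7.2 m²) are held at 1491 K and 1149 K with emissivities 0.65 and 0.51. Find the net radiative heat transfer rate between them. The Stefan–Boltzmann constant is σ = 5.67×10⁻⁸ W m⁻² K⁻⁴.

For two large parallel gray plates, q = σ(T₁⁴ − T₂⁴) / (1/ε₁ + 1/ε₂ − 1).
1/ε₁ + 1/ε₂ − 1 = 1/0.65 + 1/0.51 − 1 = 2.499.
T₁⁴ − T₂⁴ = 4.94×10^12 − 1.74×10^12 = 3.20×10^12 K⁴.
q = 5.67×10⁻⁸ × 3.20×10^12 / 2.499 = 72600 W/m².
Q = q·A = 72600 × 7.2 = 5.23×10^5 W.

Q ≈ 5.23×10^5 W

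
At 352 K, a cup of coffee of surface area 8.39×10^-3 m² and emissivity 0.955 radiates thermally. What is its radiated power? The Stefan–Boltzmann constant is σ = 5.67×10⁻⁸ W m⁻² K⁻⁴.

P ≈ 6.97 W

P = εσAT⁴ = 0.955 × 5.67×10⁻⁸ × 8.39×10^-3 × (352)⁴ = 0.955 × 5.67×10⁻⁸ × 8.39×10^-3 × 1.54×10^10.
P = 6.97 W.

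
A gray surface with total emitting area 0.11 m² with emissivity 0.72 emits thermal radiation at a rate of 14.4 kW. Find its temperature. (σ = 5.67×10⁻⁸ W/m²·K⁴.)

T ≈ 1340 K

From P = εσAT⁴, T = (P / εσA)^(1/4) = (14400 / (0.72 × 5.67×10⁻⁸ × 0.110))^(1/4).
T = (3.21×10^12)^(1/4) = 1340 K.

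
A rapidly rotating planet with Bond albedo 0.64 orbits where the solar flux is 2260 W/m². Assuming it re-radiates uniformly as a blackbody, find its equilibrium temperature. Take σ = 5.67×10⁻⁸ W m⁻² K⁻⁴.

Power absorbed = (1−a)S·πR²; power emitted = 4πR²σT⁴. Equating and cancelling πR²:
T = ((1−a)S / 4σ)^(1/4) = (814 / (4 × 5.67×10⁻⁸))^(1/4) = (3.59×10^9)^(1/4).
T = 245 K.

T ≈ 245 K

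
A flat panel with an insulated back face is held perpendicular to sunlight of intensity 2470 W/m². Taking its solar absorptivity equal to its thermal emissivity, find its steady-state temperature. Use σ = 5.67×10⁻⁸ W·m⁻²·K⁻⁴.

Absorbed flux αS = emitted flux εσT⁴ (one radiating face); with α = ε, T = (S/σ)^(1/4).
T = (2470 / 5.67×10⁻⁸)^(1/4) = (4.36×10^10)^(1/4).
T = 457 K.

T ≈ 457 K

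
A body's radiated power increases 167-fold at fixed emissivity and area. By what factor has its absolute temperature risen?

P ∝ T⁴ ⇒ T ∝ P^(1/4), so T scales by (167)^(1/4) = 3.59.

factor ≈ 3.59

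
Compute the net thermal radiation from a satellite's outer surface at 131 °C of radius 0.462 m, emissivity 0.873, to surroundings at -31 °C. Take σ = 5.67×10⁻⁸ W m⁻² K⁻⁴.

Q ≈ 3080 W

A = 4πr² = 4π × (0.462)² = 2.68 m².
Convert: 131 °C = 404 K; -31 °C = 242 K.
Q = εσA(T⁴ − T_s⁴). T⁴ − T_s⁴ = (404)⁴ − (242)⁴ = 2.66×10^10 − 3.43×10^9 = 2.32×10^10 K⁴.
Q = 0.873 × 5.67×10⁻⁸ × 2.68 × 2.32×10^10 = 3080 W.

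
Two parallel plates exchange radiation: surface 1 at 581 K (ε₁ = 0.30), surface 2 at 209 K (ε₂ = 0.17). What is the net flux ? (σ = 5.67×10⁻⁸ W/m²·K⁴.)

q ≈ 773 W/m²

For two large parallel gray plates, q = σ(T₁⁴ − T₂⁴) / (1/ε₁ + 1/ε₂ − 1).
1/ε₁ + 1/ε₂ − 1 = 1/0.30 + 1/0.17 − 1 = 8.216.
T₁⁴ − T₂⁴ = 1.14×10^11 − 1.91×10^9 = 1.12×10^11 K⁴.
q = 5.67×10⁻⁸ × 1.12×10^11 / 8.216 = 773 W/m².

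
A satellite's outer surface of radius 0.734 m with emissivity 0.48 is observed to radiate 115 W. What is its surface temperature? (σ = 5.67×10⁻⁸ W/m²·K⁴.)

T ≈ 158 K

A = 4πr² = 4π × (0.734)² = 6.77 m².
From P = εσAT⁴, T = (P / εσA)^(1/4) = (115 / (0.48 × 5.67×10⁻⁸ × 6.77))^(1/4).
T = (6.24×10^8)^(1/4) = 158 K.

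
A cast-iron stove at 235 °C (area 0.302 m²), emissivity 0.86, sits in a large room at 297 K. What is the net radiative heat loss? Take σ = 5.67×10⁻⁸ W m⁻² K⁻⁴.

Convert: 235 °C = 508 K.
Q = εσA(T⁴ − T_s⁴). T⁴ − T_s⁴ = (508)⁴ − (297)⁴ = 6.66×10^10 − 7.78×10^9 = 5.88×10^10 K⁴.
Q = 0.86 × 5.67×10⁻⁸ × 0.302 × 5.88×10^10 = 866 W.

Q ≈ 866 W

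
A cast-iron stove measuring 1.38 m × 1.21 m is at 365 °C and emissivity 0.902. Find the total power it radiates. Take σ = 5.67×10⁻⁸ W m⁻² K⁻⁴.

P ≈ 14100 W

A = 1.38 × 1.21 = 1.67 m².
365 °C = 638 K.
P = εσAT⁴ = 0.902 × 5.67×10⁻⁸ × 1.67 × (638)⁴ = 0.902 × 5.67×10⁻⁸ × 1.67 × 1.66×10^11.
P = 14100 W.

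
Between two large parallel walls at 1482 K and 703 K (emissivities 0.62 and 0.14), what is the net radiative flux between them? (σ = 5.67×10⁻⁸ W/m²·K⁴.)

q ≈ 33500 W/m²

For two large parallel gray plates, q = σ(T₁⁴ − T₂⁴) / (1/ε₁ + 1/ε₂ − 1).
1/ε₁ + 1/ε₂ − 1 = 1/0.62 + 1/0.14 − 1 = 7.756.
T₁⁴ − T₂⁴ = 4.82×10^12 − 2.44×10^11 = 4.58×10^12 K⁴.
q = 5.67×10⁻⁸ × 4.58×10^12 / 7.756 = 33500 W/m².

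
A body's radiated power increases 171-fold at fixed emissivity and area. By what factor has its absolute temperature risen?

factor ≈ 3.62

P ∝ T⁴ ⇒ T ∝ P^(1/4), so T scales by (171)^(1/4) = 3.62.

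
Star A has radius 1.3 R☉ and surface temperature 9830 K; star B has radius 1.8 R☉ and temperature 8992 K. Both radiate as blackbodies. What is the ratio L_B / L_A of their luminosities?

L_B/L_A ≈ 1.34

L = 4πR²σT⁴ ∝ R²T⁴, so L_B/L_A = (1.8/1.3)² × (8992/9830)⁴ = 1.92 × 0.700 = 1.34.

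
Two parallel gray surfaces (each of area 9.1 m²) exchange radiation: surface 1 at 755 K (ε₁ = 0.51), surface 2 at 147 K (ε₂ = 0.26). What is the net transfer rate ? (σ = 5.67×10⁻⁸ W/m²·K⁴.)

Q ≈ 34800 W

For two large parallel gray plates, q = σ(T₁⁴ − T₂⁴) / (1/ε₁ + 1/ε₂ − 1).
1/ε₁ + 1/ε₂ − 1 = 1/0.51 + 1/0.26 − 1 = 4.807.
T₁⁴ − T₂⁴ = 3.25×10^11 − 4.67×10^8 = 3.24×10^11 K⁴.
q = 5.67×10⁻⁸ × 3.24×10^11 / 4.807 = 3830 W/m².
Q = q·A = 3830 × 9.1 = 34800 W.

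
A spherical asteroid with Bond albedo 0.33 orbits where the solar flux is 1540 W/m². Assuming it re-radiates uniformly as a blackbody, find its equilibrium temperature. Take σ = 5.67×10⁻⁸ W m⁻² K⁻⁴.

T ≈ 260 K

Power absorbed = (1−a)S·πR²; power emitted = 4πR²σT⁴. Equating and cancelling πR²:
T = ((1−a)S / 4σ)^(1/4) = (1030 / (4 × 5.67×10⁻⁸))^(1/4) = (4.55×10^9)^(1/4).
T = 260 K.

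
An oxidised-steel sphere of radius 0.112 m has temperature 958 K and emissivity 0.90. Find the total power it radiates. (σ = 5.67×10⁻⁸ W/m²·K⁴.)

P ≈ 6780 W

A = 4πr² = 4π × (0.112)² = 0.158 m².
Stefan–Boltzmann: P = εσAT⁴ = 0.90 × 5.67×10⁻⁸ × 0.158 × (958)⁴ = 0.90 × 5.67×10⁻⁸ × 0.158 × 8.42×10^11.
P = 6780 W.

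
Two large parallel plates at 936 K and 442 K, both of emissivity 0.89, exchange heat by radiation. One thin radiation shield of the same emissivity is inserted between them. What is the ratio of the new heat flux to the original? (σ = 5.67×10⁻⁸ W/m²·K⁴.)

ratio ≈ 0.500

With N identical shields there are N+1 = 2 gaps in series, each with the same radiative resistance, so the flux falls to 1/(N+1) of its unshielded value.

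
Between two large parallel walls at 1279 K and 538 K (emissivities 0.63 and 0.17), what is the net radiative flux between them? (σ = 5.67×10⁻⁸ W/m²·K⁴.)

For two large parallel gray plates, q = σ(T₁⁴ − T₂⁴) / (1/ε₁ + 1/ε₂ − 1).
1/ε₁ + 1/ε₂ − 1 = 1/0.63 + 1/0.17 − 1 = 6.470.
T₁⁴ − T₂⁴ = 2.68×10^12 − 8.38×10^10 = 2.59×10^12 K⁴.
q = 5.67×10⁻⁸ × 2.59×10^12 / 6.470 = 22700 W/m².

q ≈ 22700 W/m²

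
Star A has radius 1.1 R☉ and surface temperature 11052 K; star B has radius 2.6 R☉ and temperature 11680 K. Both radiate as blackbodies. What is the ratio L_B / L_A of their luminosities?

L = 4πR²σT⁴ ∝ R²T⁴, so L_B/L_A = (2.6/1.1)² × (11680/11052)⁴ = 5.59 × 1.25 = 6.97.

L_B/L_A ≈ 6.97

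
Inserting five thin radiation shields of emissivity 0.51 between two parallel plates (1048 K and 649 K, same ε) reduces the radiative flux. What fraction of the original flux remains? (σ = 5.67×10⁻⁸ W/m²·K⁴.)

ratio ≈ 0.167

With N identical shields there are N+1 = 6 gaps in series, each with the same radiative resistance, so the flux falls to 1/(N+1) of its unshielded value.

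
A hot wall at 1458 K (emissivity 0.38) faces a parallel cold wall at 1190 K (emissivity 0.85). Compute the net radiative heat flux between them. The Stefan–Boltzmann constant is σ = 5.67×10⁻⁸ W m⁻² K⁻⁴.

For two large parallel gray plates, q = σ(T₁⁴ − T₂⁴) / (1/ε₁ + 1/ε₂ − 1).
1/ε₁ + 1/ε₂ − 1 = 1/0.38 + 1/0.85 − 1 = 2.808.
T₁⁴ − T₂⁴ = 4.52×10^12 − 2.01×10^12 = 2.51×10^12 K⁴.
q = 5.67×10⁻⁸ × 2.51×10^12 / 2.808 = 50800 W/m².

q ≈ 50800 W/m²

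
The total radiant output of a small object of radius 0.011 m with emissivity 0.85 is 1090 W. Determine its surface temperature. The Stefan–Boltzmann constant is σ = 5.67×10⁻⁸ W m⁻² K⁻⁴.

A = 4πr² = 4π × (0.011)² = 1.52×10^-3 m².
From P = εσAT⁴, T = (P / εσA)^(1/4) = (1090 / (0.85 × 5.67×10⁻⁸ × 1.52×10^-3))^(1/4).
T = (1.49×10^13)^(1/4) = 1960 K.

T ≈ 1960 K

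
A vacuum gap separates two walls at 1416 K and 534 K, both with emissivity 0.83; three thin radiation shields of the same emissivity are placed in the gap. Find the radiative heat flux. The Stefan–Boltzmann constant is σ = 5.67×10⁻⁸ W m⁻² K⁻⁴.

Each of the 4 gaps contributes resistance (2/ε − 1) = 2/0.83 − 1 = 1.410; total = 5.639.
q = σ(T₁⁴ − T₂⁴) / 5.639 = 5.67×10⁻⁸ × 3.94×10^12 / 5.639 = 39600 W/m².

q ≈ 39600 W/m²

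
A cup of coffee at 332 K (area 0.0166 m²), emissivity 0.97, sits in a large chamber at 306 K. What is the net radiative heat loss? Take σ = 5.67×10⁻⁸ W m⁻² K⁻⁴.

Q = εσA(T⁴ − T_s⁴). T⁴ − T_s⁴ = (332)⁴ − (306)⁴ = 1.21×10^10 − 8.77×10^9 = 3.38×10^9 K⁴.
Q = 0.97 × 5.67×10⁻⁸ × 0.0166 × 3.38×10^9 = 3.09 W.

Q ≈ 3.09 W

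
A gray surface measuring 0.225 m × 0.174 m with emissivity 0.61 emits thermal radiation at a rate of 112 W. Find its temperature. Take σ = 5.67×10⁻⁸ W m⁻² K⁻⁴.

T ≈ 536 K

A = 0.225 × 0.174 = 0.0391 m².
From P = εσAT⁴, T = (P / εσA)^(1/4) = (112 / (0.61 × 5.67×10⁻⁸ × 0.0391))^(1/4).
T = (8.27×10^10)^(1/4) = 536 K.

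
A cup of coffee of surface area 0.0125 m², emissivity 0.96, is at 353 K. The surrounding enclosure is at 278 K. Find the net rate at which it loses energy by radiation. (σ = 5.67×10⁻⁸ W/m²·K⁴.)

Q = εσA(T⁴ − T_s⁴). T⁴ − T_s⁴ = (353)⁴ − (278)⁴ = 1.55×10^10 − 5.97×10^9 = 9.55×10^9 K⁴.
Q = 0.96 × 5.67×10⁻⁸ × 0.0125 × 9.55×10^9 = 6.50 W.

Q ≈ 6.50 W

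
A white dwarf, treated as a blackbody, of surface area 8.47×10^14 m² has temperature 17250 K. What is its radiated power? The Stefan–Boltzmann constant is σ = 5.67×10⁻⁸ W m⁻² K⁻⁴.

P ≈ 4.25×10^24 W

P = σAT⁴ = 5.67×10⁻⁸ × 8.47×10^14 × (17250)⁴ = 5.67×10⁻⁸ × 8.47×10^14 × 8.85×10^16.
P = 4.25×10^24 W.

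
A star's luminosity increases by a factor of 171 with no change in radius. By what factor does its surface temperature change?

factor ≈ 3.62

P ∝ T⁴ ⇒ T ∝ P^(1/4), so T scales by (171)^(1/4) = 3.62.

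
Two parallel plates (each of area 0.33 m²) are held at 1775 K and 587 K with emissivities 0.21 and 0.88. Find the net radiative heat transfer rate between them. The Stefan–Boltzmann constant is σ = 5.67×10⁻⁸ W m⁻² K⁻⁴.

Q ≈ 37500 W

For two large parallel gray plates, q = σ(T₁⁴ − T₂⁴) / (1/ε₁ + 1/ε₂ − 1).
1/ε₁ + 1/ε₂ − 1 = 1/0.21 + 1/0.88 − 1 = 4.898.
T₁⁴ − T₂⁴ = 9.93×10^12 − 1.19×10^11 = 9.81×10^12 K⁴.
q = 5.67×10⁻⁸ × 9.81×10^12 / 4.898 = 1.14×10^5 W/m².
Q = q·A = 1.14×10^5 × 0.33 = 37500 W.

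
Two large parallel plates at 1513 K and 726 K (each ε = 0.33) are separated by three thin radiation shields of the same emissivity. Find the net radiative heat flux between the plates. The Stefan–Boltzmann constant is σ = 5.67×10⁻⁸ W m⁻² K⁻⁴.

q ≈ 13900 W/m²

Each of the 4 gaps contributes resistance (2/ε − 1) = 2/0.33 − 1 = 5.061; total = 20.24.
q = σ(T₁⁴ − T₂⁴) / 20.24 = 5.67×10⁻⁸ × 4.96×10^12 / 20.24 = 13900 W/m².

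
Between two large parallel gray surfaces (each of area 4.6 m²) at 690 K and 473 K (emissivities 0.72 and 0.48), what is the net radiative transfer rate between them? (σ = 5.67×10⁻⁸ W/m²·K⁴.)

For two large parallel gray plates, q = σ(T₁⁴ − T₂⁴) / (1/ε₁ + 1/ε₂ − 1).
1/ε₁ + 1/ε₂ − 1 = 1/0.72 + 1/0.48 − 1 = 2.472.
T₁⁴ − T₂⁴ = 2.27×10^11 − 5.01×10^10 = 1.77×10^11 K⁴.
q = 5.67×10⁻⁸ × 1.77×10^11 / 2.472 = 4050 W/m².
Q = q·A = 4050 × 4.6 = 18600 W.

Q ≈ 18600 W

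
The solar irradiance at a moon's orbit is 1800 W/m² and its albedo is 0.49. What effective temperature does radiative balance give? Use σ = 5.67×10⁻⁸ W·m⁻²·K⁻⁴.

Power absorbed = (1−a)S·πR²; power emitted = 4πR²σT⁴. Equating and cancelling πR²:
T = ((1−a)S / 4σ)^(1/4) = (918 / (4 × 5.67×10⁻⁸))^(1/4) = (4.05×10^9)^(1/4).
T = 252 K.

T ≈ 252 K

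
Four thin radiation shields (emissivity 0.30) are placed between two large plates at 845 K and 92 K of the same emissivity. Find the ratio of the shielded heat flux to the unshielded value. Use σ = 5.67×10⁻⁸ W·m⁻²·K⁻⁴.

With N identical shields there are N+1 = 5 gaps in series, each with the same radiative resistance, so the flux falls to 1/(N+1) of its unshielded value.

ratio ≈ 0.200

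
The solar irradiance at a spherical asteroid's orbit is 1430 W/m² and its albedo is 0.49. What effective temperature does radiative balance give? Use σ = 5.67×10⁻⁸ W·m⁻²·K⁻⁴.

T ≈ 238 K

Power absorbed = (1−a)S·πR²; power emitted = 4πR²σT⁴. Equating and cancelling πR²:
T = ((1−a)S / 4σ)^(1/4) = (729 / (4 × 5.67×10⁻⁸))^(1/4) = (3.22×10^9)^(1/4).
T = 238 K.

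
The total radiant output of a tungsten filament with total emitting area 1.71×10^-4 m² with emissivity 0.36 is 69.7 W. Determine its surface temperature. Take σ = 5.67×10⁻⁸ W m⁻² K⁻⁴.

T ≈ 2110 K

From P = εσAT⁴, T = (P / εσA)^(1/4) = (69.7 / (0.36 × 5.67×10⁻⁸ × 1.71×10^-4))^(1/4).
T = (2.00×10^13)^(1/4) = 2110 K.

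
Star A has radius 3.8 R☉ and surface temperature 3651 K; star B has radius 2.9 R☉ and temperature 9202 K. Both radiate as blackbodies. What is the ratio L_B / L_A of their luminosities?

L = 4πR²σT⁴ ∝ R²T⁴, so L_B/L_A = (2.9/3.8)² × (9202/3651)⁴ = 0.582 × 40.4 = 23.5.

L_B/L_A ≈ 23.5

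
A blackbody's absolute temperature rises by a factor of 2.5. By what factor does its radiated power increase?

P ∝ T⁴, so the power scales as (2.5)⁴ = 39.1.

factor ≈ 39.1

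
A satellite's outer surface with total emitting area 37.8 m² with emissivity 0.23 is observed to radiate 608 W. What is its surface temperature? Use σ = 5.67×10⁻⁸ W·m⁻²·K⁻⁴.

From P = εσAT⁴, T = (P / εσA)^(1/4) = (608 / (0.23 × 5.67×10⁻⁸ × 37.8))^(1/4).
T = (1.23×10^9)^(1/4) = 187 K.

T ≈ 187 K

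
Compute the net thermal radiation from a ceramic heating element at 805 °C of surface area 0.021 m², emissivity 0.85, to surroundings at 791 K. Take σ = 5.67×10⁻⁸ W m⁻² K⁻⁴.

Q ≈ 971 W

Convert: 805 °C = 1078 K.
Q = εσA(T⁴ − T_s⁴). T⁴ − T_s⁴ = (1078)⁴ − (791)⁴ = 1.35×10^12 − 3.91×10^11 = 9.59×10^11 K⁴.
Q = 0.85 × 5.67×10⁻⁸ × 0.0210 × 9.59×10^11 = 971 W.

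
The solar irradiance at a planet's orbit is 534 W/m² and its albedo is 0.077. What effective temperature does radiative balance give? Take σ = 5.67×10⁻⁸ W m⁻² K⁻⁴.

T ≈ 216 K

Power absorbed = (1−a)S·πR²; power emitted = 4πR²σT⁴. Equating and cancelling πR²:
T = ((1−a)S / 4σ)^(1/4) = (493 / (4 × 5.67×10⁻⁸))^(1/4) = (2.17×10^9)^(1/4).
T = 216 K.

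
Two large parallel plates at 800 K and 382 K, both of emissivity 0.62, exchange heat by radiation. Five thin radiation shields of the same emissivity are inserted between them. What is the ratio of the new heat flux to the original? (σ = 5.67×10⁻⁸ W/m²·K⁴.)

ratio ≈ 0.167

With N identical shields there are N+1 = 6 gaps in series, each with the same radiative resistance, so the flux falls to 1/(N+1) of its unshielded value.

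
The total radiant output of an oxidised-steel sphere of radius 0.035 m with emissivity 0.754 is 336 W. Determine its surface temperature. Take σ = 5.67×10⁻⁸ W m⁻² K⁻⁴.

T ≈ 845 K

A = 4πr² = 4π × (0.035)² = 0.0154 m².
From P = εσAT⁴, T = (P / εσA)^(1/4) = (336 / (0.754 × 5.67×10⁻⁸ × 0.0154))^(1/4).
T = (5.11×10^11)^(1/4) = 845 K.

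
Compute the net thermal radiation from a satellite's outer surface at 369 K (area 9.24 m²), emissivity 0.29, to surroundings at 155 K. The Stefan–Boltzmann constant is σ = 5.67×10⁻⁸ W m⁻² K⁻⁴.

Q = εσA(T⁴ − T_s⁴). T⁴ − T_s⁴ = (369)⁴ − (155)⁴ = 1.85×10^10 − 5.77×10^8 = 1.80×10^10 K⁴.
Q = 0.29 × 5.67×10⁻⁸ × 9.24 × 1.80×10^10 = 2730 W.

Q ≈ 2730 W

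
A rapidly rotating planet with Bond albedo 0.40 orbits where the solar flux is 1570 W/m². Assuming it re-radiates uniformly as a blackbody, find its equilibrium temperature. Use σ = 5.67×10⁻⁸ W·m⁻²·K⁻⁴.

Power absorbed = (1−a)S·πR²; power emitted = 4πR²σT⁴. Equating and cancelling πR²:
T = ((1−a)S / 4σ)^(1/4) = (942 / (4 × 5.67×10⁻⁸))^(1/4) = (4.15×10^9)^(1/4).
T = 254 K.

T ≈ 254 K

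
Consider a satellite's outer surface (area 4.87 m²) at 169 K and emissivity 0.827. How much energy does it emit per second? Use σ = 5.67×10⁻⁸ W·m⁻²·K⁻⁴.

P = εσAT⁴ = 0.827 × 5.67×10⁻⁸ × 4.87 × (169)⁴ = 0.827 × 5.67×10⁻⁸ × 4.87 × 8.16×10^8.
P = 186 W.

P ≈ 186 W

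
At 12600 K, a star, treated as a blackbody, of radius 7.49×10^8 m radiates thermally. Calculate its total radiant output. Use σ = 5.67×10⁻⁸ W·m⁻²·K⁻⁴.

P ≈ 1.01×10^28 W

A = 4πr² = 4π × (7.49×10^8)² = 7.05×10^18 m².
P = σAT⁴ = 5.67×10⁻⁸ × 7.05×10^18 × (12600)⁴ = 5.67×10⁻⁸ × 7.05×10^18 × 2.52×10^16.
P = 1.01×10^28 W.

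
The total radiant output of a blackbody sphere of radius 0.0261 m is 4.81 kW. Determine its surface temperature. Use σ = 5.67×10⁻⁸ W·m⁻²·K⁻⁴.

T ≈ 1770 K

A = 4πr² = 4π × (0.0261)² = 8.56×10^-3 m².
From P = σAT⁴, T = (P / σA)^(1/4) = (4810 / (5.67×10⁻⁸ × 8.56×10^-3))^(1/4).
T = (9.91×10^12)^(1/4) = 1770 K.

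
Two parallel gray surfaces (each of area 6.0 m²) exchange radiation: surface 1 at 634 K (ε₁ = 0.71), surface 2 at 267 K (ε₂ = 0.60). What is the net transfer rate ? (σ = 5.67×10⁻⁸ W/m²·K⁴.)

Q ≈ 25700 W

For two large parallel gray plates, q = σ(T₁⁴ − T₂⁴) / (1/ε₁ + 1/ε₂ − 1).
1/ε₁ + 1/ε₂ − 1 = 1/0.71 + 1/0.60 − 1 = 2.075.
T₁⁴ − T₂⁴ = 1.62×10^11 − 5.08×10^9 = 1.56×10^11 K⁴.
q = 5.67×10⁻⁸ × 1.56×10^11 / 2.075 = 4280 W/m².
Q = q·A = 4280 × 6.0 = 25700 W.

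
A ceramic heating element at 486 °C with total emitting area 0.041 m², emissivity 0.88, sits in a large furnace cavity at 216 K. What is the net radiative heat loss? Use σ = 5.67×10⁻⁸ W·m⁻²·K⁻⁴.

Convert: 486 °C = 759 K.
Q = εσA(T⁴ − T_s⁴). T⁴ − T_s⁴ = (759)⁴ − (216)⁴ = 3.32×10^11 − 2.18×10^9 = 3.30×10^11 K⁴.
Q = 0.88 × 5.67×10⁻⁸ × 0.0410 × 3.30×10^11 = 674 W.

Q ≈ 674 W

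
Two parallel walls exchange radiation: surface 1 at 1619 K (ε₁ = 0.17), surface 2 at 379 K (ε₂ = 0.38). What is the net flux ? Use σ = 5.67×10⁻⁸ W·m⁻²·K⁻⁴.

q ≈ 51700 W/m²

For two large parallel gray plates, q = σ(T₁⁴ − T₂⁴) / (1/ε₁ + 1/ε₂ − 1).
1/ε₁ + 1/ε₂ − 1 = 1/0.17 + 1/0.38 − 1 = 7.514.
T₁⁴ − T₂⁴ = 6.87×10^12 − 2.06×10^10 = 6.85×10^12 K⁴.
q = 5.67×10⁻⁸ × 6.85×10^12 / 7.514 = 51700 W/m².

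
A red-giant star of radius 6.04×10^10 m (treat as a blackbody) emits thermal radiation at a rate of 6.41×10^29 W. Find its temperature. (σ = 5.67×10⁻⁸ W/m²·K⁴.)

T ≈ 3960 K

A = 4πr² = 4π × (6.04×10^10)² = 4.58×10^22 m².
From P = σAT⁴, T = (P / σA)^(1/4) = (6.41×10^29 / (5.67×10⁻⁸ × 4.58×10^22))^(1/4).
T = (2.47×10^14)^(1/4) = 3960 K.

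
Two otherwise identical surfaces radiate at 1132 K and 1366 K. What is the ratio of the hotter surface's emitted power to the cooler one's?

ratio ≈ 2.12

P ∝ T⁴, so the ratio is (1366/1132)⁴ = (1.207)⁴ = 2.12.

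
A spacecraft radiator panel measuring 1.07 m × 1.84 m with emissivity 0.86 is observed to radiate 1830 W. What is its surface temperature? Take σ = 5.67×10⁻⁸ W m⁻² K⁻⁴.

T ≈ 372 K

A = 1.07 × 1.84 = 1.97 m².
From P = εσAT⁴, T = (P / εσA)^(1/4) = (1830 / (0.86 × 5.67×10⁻⁸ × 1.97))^(1/4).
T = (1.91×10^10)^(1/4) = 372 K.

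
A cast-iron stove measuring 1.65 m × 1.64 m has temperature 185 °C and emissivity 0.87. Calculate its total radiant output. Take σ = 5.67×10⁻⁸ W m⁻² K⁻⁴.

P ≈ 5870 W

A = 1.65 × 1.64 = 2.71 m².
185 °C = 458 K.
Stefan–Boltzmann: P = εσAT⁴ = 0.87 × 5.67×10⁻⁸ × 2.71 × (458)⁴ = 0.87 × 5.67×10⁻⁸ × 2.71 × 4.40×10^10.
P = 5870 W.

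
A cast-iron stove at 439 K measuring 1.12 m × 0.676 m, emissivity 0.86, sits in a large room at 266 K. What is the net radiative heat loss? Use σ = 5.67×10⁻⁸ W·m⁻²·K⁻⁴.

A = 1.12 × 0.676 = 0.757 m².
Q = εσA(T⁴ − T_s⁴). T⁴ − T_s⁴ = (439)⁴ − (266)⁴ = 3.71×10^10 − 5.01×10^9 = 3.21×10^10 K⁴.
Q = 0.86 × 5.67×10⁻⁸ × 0.757 × 3.21×10^10 = 1190 W.

Q ≈ 1190 W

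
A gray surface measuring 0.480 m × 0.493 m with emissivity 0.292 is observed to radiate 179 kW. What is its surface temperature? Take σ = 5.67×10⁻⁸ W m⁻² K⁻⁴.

A = 0.480 × 0.493 = 0.237 m².
From P = εσAT⁴, T = (P / εσA)^(1/4) = (1.79×10^5 / (0.292 × 5.67×10⁻⁸ × 0.237))^(1/4).
T = (4.57×10^13)^(1/4) = 2600 K.

T ≈ 2600 K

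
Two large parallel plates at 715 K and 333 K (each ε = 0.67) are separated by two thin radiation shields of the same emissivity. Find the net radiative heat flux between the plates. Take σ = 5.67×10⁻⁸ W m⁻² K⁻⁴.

q ≈ 2370 W/m²

Each of the 3 gaps contributes resistance (2/ε − 1) = 2/0.67 − 1 = 1.985; total = 5.955.
q = σ(T₁⁴ − T₂⁴) / 5.955 = 5.67×10⁻⁸ × 2.49×10^11 / 5.955 = 2370 W/m².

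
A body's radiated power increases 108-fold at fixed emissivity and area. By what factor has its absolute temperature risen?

factor ≈ 3.22

P ∝ T⁴ ⇒ T ∝ P^(1/4), so T scales by (108)^(1/4) = 3.22.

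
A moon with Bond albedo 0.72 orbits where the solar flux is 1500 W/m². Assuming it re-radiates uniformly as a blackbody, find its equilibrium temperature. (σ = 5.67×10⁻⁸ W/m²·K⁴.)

T ≈ 207 K

Power absorbed = (1−a)S·πR²; power emitted = 4πR²σT⁴. Equating and cancelling πR²:
T = ((1−a)S / 4σ)^(1/4) = (420 / (4 × 5.67×10⁻⁸))^(1/4) = (1.85×10^9)^(1/4).
T = 207 K.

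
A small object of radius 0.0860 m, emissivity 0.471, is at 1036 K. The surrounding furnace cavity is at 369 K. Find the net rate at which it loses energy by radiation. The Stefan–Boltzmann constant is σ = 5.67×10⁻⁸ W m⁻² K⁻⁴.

A = 4πr² = 4π × (0.0860)² = 0.0929 m².
Q = εσA(T⁴ − T_s⁴). T⁴ − T_s⁴ = (1036)⁴ − (369)⁴ = 1.15×10^12 − 1.85×10^10 = 1.13×10^12 K⁴.
Q = 0.471 × 5.67×10⁻⁸ × 0.0929 × 1.13×10^12 = 2810 W.

Q ≈ 2810 W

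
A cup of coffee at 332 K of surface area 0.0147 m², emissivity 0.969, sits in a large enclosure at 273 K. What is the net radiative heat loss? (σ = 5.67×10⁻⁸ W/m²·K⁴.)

Q ≈ 5.33 W

Q = εσA(T⁴ − T_s⁴). T⁴ − T_s⁴ = (332)⁴ − (273)⁴ = 1.21×10^10 − 5.55×10^9 = 6.59×10^9 K⁴.
Q = 0.969 × 5.67×10⁻⁸ × 0.0147 × 6.59×10^9 = 5.33 W.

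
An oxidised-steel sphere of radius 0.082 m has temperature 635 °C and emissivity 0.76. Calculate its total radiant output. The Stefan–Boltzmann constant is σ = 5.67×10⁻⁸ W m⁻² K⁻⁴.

P ≈ 2480 W

A = 4πr² = 4π × (0.082)² = 0.0845 m².
635 °C = 908 K.
P = εσAT⁴ = 0.76 × 5.67×10⁻⁸ × 0.0845 × (908)⁴ = 0.76 × 5.67×10⁻⁸ × 0.0845 × 6.80×10^11.
P = 2480 W.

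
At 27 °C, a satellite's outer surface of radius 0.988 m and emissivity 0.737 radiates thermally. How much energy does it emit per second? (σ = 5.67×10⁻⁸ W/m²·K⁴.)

P ≈ 4150 W

A = 4πr² = 4π × (0.988)² = 12.3 m².
27 °C = 300 K.
Stefan–Boltzmann: P = εσAT⁴ = 0.737 × 5.67×10⁻⁸ × 12.3 × (300)⁴ = 0.737 × 5.67×10⁻⁸ × 12.3 × 8.10×10^9.
P = 4150 W.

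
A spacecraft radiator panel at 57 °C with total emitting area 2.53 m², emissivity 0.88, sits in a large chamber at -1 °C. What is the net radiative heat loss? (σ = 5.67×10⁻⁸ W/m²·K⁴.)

Convert: 57 °C = 330 K; -1 °C = 272 K.
Q = εσA(T⁴ − T_s⁴). T⁴ − T_s⁴ = (330)⁴ − (272)⁴ = 1.19×10^10 − 5.47×10^9 = 6.39×10^9 K⁴.
Q = 0.88 × 5.67×10⁻⁸ × 2.53 × 6.39×10^9 = 806 W.

Q ≈ 806 W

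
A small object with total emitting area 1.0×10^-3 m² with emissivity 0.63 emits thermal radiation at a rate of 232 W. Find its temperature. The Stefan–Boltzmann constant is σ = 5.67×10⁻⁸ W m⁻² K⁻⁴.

T ≈ 1600 K

From P = εσAT⁴, T = (P / εσA)^(1/4) = (232 / (0.63 × 5.67×10⁻⁸ × 1.00×10^-3))^(1/4).
T = (6.49×10^12)^(1/4) = 1600 K.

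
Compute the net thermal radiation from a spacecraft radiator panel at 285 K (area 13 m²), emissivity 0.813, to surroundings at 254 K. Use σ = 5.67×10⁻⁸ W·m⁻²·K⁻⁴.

Q ≈ 1460 W

Q = εσA(T⁴ − T_s⁴). T⁴ − T_s⁴ = (285)⁴ − (254)⁴ = 6.60×10^9 − 4.16×10^9 = 2.44×10^9 K⁴.
Q = 0.813 × 5.67×10⁻⁸ × 13.0 × 2.44×10^9 = 1460 W.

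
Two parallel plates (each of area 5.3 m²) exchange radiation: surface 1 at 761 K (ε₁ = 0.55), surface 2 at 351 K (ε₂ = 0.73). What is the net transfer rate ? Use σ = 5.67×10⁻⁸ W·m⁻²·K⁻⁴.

Q ≈ 44000 W

For two large parallel gray plates, q = σ(T₁⁴ − T₂⁴) / (1/ε₁ + 1/ε₂ − 1).
1/ε₁ + 1/ε₂ − 1 = 1/0.55 + 1/0.73 − 1 = 2.188.
T₁⁴ − T₂⁴ = 3.35×10^11 − 1.52×10^10 = 3.20×10^11 K⁴.
q = 5.67×10⁻⁸ × 3.20×10^11 / 2.188 = 8300 W/m².
Q = q·A = 8300 × 5.3 = 44000 W.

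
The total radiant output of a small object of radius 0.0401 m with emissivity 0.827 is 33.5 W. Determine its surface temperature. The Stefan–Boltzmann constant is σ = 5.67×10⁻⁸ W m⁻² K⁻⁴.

T ≈ 434 K

A = 4πr² = 4π × (0.0401)² = 0.0202 m².
From P = εσAT⁴, T = (P / εσA)^(1/4) = (33.5 / (0.827 × 5.67×10⁻⁸ × 0.0202))^(1/4).
T = (3.54×10^10)^(1/4) = 434 K.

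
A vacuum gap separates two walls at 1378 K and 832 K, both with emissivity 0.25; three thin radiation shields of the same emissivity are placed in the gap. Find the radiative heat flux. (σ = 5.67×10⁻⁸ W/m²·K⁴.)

q ≈ 6330 W/m²

Each of the 4 gaps contributes resistance (2/ε − 1) = 2/0.25 − 1 = 7.000; total = 28.00.
q = σ(T₁⁴ − T₂⁴) / 28.00 = 5.67×10⁻⁸ × 3.13×10^12 / 28.00 = 6330 W/m².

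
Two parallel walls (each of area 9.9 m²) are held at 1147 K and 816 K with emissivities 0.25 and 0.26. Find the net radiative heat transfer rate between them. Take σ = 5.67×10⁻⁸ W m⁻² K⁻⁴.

For two large parallel gray plates, q = σ(T₁⁴ − T₂⁴) / (1/ε₁ + 1/ε₂ − 1).
1/ε₁ + 1/ε₂ − 1 = 1/0.25 + 1/0.26 − 1 = 6.846.
T₁⁴ − T₂⁴ = 1.73×10^12 − 4.43×10^11 = 1.29×10^12 K⁴.
q = 5.67×10⁻⁸ × 1.29×10^12 / 6.846 = 10700 W/m².
Q = q·A = 10700 × 9.9 = 1.06×10^5 W.

Q ≈ 1.06×10^5 W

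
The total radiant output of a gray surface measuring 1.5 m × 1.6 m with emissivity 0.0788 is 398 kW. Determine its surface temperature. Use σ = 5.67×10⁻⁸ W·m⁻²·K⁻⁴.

A = 1.5 × 1.6 = 2.40 m².
From P = εσAT⁴, T = (P / εσA)^(1/4) = (3.98×10^5 / (0.0788 × 5.67×10⁻⁸ × 2.40))^(1/4).
T = (3.71×10^13)^(1/4) = 2470 K.

T ≈ 2470 K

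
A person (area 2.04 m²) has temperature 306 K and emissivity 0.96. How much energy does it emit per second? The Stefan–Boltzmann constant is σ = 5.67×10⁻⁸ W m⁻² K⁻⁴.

P = εσAT⁴ = 0.96 × 5.67×10⁻⁸ × 2.04 × (306)⁴ = 0.96 × 5.67×10⁻⁸ × 2.04 × 8.77×10^9.
P = 974 W.

P ≈ 974 W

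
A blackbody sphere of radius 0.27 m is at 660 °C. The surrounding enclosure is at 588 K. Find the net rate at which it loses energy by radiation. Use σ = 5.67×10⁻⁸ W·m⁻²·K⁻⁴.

A = 4πr² = 4π × (0.27)² = 0.916 m².
Convert: 660 °C = 933 K.
Q = σA(T⁴ − T_s⁴). T⁴ − T_s⁴ = (933)⁴ − (588)⁴ = 7.58×10^11 − 1.20×10^11 = 6.38×10^11 K⁴.
Q = 5.67×10⁻⁸ × 0.916 × 6.38×10^11 = 33200 W.

Q ≈ 33200 W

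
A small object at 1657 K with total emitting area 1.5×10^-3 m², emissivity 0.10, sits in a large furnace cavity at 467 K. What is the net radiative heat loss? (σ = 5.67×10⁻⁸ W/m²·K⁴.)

Q ≈ 63.7 W

Q = εσA(T⁴ − T_s⁴). T⁴ − T_s⁴ = (1657)⁴ − (467)⁴ = 7.54×10^12 − 4.76×10^10 = 7.49×10^12 K⁴.
Q = 0.10 × 5.67×10⁻⁸ × 1.50×10^-3 × 7.49×10^12 = 63.7 W.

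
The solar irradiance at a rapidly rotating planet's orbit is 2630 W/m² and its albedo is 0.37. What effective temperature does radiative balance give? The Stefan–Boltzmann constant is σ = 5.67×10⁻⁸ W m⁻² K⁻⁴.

Power absorbed = (1−a)S·πR²; power emitted = 4πR²σT⁴. Equating and cancelling πR²:
T = ((1−a)S / 4σ)^(1/4) = (1660 / (4 × 5.67×10⁻⁸))^(1/4) = (7.31×10^9)^(1/4).
T = 292 K.

T ≈ 292 K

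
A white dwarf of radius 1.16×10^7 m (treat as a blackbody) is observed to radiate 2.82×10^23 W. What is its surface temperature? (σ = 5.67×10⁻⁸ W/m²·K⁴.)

T ≈ 7360 K

A = 4πr² = 4π × (1.16×10^7)² = 1.69×10^15 m².
From P = σAT⁴, T = (P / σA)^(1/4) = (2.82×10^23 / (5.67×10⁻⁸ × 1.69×10^15))^(1/4).
T = (2.94×10^15)^(1/4) = 7360 K.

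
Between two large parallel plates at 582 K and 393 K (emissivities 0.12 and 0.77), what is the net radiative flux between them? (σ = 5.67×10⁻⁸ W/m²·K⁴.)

q ≈ 597 W/m²

For two large parallel gray plates, q = σ(T₁⁴ − T₂⁴) / (1/ε₁ + 1/ε₂ − 1).
1/ε₁ + 1/ε₂ − 1 = 1/0.12 + 1/0.77 − 1 = 8.632.
T₁⁴ − T₂⁴ = 1.15×10^11 − 2.39×10^10 = 9.09×10^10 K⁴.
q = 5.67×10⁻⁸ × 9.09×10^10 / 8.632 = 597 W/m².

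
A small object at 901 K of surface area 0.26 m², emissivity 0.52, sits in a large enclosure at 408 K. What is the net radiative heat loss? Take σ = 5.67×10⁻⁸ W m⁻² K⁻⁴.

Q = εσA(T⁴ − T_s⁴). T⁴ − T_s⁴ = (901)⁴ − (408)⁴ = 6.59×10^11 − 2.77×10^10 = 6.31×10^11 K⁴.
Q = 0.52 × 5.67×10⁻⁸ × 0.260 × 6.31×10^11 = 4840 W.

Q ≈ 4840 W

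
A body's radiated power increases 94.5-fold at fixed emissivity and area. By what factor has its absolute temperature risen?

factor ≈ 3.12

P ∝ T⁴ ⇒ T ∝ P^(1/4), so T scales by (94.5)^(1/4) = 3.12.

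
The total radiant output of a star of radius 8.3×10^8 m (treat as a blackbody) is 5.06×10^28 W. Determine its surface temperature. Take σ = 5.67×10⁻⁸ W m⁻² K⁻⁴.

A = 4πr² = 4π × (8.3×10^8)² = 8.66×10^18 m².
From P = σAT⁴, T = (P / σA)^(1/4) = (5.06×10^28 / (5.67×10⁻⁸ × 8.66×10^18))^(1/4).
T = (1.03×10^17)^(1/4) = 17900 K.

T ≈ 17900 K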